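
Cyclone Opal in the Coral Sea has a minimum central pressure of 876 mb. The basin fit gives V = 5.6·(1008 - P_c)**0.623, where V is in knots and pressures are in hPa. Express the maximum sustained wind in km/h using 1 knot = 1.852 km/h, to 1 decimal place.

ΔP = 1008 − 876 = 132 mb.
V ≈ 5.6 × 132^0.623 = 5.6 × 20.947 ≈ 117.302 kt.
117.302 × 1.852 ≈ 217.24 km/h → 217.2 km/h.

217.2 km/h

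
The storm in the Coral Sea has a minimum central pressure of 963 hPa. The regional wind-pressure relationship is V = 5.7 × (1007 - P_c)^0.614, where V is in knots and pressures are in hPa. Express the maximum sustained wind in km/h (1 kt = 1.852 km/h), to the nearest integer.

ΔP = 1007 − 963 = 44 hPa.
V ≈ 5.7 × 44^0.614 = 5.7 × 10.211 ≈ 58.204 kt.
58.204 × 1.852 ≈ 107.79 km/h → 108 km/h.

108 km/h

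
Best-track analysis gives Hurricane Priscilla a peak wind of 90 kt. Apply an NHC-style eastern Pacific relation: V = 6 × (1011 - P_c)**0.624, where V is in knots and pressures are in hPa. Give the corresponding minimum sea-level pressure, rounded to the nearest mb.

ΔP = (V / 6)^(1/0.624) = (90/6)^1.603.
90/6 = 15.000; 15.000^1.603 ≈ 76.69 mb.
P_c = 1011 − 76.69 = 934.31 ≈ 934 mb.

934 mb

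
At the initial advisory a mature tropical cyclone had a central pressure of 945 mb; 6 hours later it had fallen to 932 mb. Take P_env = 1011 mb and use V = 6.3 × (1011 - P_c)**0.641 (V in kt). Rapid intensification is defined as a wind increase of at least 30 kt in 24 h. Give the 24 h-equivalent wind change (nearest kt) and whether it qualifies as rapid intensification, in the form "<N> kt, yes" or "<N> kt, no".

45 kt, yes

V₁: ΔP = 66, V ≈ 6.3 × 66^0.641 ≈ 92.40 kt.
V₂: ΔP = 79, V ≈ 6.3 × 79^0.641 ≈ 103.69 kt.
ΔV over 6 h = 11.29 kt → 24 h equivalent = 11.29 × 24/6 ≈ 45.16 kt.
45 kt ≥ 30 kt ⇒ rapid intensification.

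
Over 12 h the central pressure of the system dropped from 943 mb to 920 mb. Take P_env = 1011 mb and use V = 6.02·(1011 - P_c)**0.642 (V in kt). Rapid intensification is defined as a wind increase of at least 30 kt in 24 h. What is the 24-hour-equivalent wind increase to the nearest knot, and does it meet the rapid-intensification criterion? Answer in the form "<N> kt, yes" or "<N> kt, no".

V₁: ΔP = 68, V ≈ 6.02 × 68^0.642 ≈ 90.38 kt.
V₂: ΔP = 91, V ≈ 6.02 × 91^0.642 ≈ 108.97 kt.
ΔV over 12 h = 18.59 kt → 24 h equivalent = 18.59 × 24/12 ≈ 37.18 kt.
37 kt ≥ 30 kt ⇒ rapid intensification.

37 kt, yes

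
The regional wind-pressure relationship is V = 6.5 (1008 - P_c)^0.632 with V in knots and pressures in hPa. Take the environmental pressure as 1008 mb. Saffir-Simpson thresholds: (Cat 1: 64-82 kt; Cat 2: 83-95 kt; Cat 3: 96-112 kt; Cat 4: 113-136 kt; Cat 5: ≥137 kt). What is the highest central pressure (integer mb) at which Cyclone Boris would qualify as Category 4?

916 mb

Category 4 begins at V = 113 kt.
Required ΔP = (113/6.5)^(1/0.632) = 17.385^1.582 ≈ 91.68 mb.
P_c ≤ 1008 − 91.68 = 916.32, so the highest integer P_c is 916 mb.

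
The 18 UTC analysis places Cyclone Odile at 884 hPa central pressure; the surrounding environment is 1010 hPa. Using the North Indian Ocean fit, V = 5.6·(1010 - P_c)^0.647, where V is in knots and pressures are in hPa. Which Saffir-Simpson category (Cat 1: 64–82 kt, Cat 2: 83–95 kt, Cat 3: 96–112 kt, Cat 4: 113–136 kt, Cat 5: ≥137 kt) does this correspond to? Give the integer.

ΔP = 1010 − 884 = 126 hPa.
V ≈ 5.6 × 126^0.647 = 5.6 × 22.85 ≈ 128 kt.
128 kt falls in the Category 4 band.

4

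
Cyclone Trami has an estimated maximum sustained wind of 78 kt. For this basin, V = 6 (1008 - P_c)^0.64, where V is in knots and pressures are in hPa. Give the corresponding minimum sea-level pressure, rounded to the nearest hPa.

ΔP = (V / 6)^(1/0.64) = (78/6)^1.562.
78/6 = 13.000; 13.000^1.562 ≈ 55.02 hPa.
P_c = 1008 − 55.02 = 952.98 ≈ 953 hPa.

953 hPa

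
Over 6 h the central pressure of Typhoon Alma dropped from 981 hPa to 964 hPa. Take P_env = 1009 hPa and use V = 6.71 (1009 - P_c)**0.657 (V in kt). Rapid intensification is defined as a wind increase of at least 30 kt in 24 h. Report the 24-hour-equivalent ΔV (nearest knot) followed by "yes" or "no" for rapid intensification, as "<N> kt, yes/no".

88 kt, yes

V₁: ΔP = 28, V ≈ 6.71 × 28^0.657 ≈ 59.91 kt.
V₂: ΔP = 45, V ≈ 6.71 × 45^0.657 ≈ 81.82 kt.
ΔV over 6 h = 21.91 kt → 24 h equivalent = 21.91 × 24/6 ≈ 87.64 kt.
88 kt ≥ 30 kt ⇒ rapid intensification.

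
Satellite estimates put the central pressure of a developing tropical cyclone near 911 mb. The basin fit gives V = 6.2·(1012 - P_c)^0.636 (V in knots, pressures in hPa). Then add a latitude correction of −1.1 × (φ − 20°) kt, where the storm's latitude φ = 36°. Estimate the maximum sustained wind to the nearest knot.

99 kt

ΔP = 1012 − 911 = 101 mb.
101^0.636 ≈ 18.826.
V ≈ 6.2 × 18.826 ≈ 116.7 kt.
Latitude correction: −1.1 × (36 − 20) = -17.6 kt.
Corrected V ≈ 99.1 kt → 99 kt.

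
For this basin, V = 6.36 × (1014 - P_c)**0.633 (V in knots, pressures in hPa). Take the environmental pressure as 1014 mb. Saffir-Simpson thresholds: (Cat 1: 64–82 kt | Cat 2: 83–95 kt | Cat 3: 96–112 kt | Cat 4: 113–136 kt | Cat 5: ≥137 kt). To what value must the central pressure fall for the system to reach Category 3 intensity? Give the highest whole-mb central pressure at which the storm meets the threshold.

Category 3 begins at V = 96 kt.
Required ΔP = (96/6.36)^(1/0.633) = 15.094^1.580 ≈ 72.82 mb.
P_c ≤ 1014 − 72.82 = 941.18, so the highest integer P_c is 941 mb.

941 mb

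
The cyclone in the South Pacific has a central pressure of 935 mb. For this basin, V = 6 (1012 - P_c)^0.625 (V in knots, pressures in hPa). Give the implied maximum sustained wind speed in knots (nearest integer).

ΔP = 1012 − 935 = 77 mb.
77^0.625 ≈ 15.103.
V ≈ 6 × 15.103 ≈ 90.6 kt.

91 kt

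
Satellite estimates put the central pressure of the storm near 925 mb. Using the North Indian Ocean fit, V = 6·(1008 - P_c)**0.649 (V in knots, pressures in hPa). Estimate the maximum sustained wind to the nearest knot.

ΔP = 1008 − 925 = 83 mb.
83^0.649 ≈ 17.599.
V ≈ 6 × 17.599 ≈ 105.6 kt.

106 kt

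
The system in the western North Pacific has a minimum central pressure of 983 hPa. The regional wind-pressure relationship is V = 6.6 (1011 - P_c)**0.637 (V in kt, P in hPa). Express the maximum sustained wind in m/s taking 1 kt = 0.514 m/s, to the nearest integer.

ΔP = 1011 − 983 = 28 hPa.
V ≈ 6.6 × 28^0.637 = 6.6 × 8.353 ≈ 55.129 kt.
55.129 × 0.514 ≈ 28.34 m/s → 28 m/s.

28 m/s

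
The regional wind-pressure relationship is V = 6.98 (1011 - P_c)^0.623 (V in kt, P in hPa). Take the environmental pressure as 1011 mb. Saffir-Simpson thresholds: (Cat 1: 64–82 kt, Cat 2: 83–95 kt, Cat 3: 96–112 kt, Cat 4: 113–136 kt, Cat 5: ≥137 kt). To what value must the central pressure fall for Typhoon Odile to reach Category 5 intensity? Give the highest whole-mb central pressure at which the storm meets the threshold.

892 mb

Category 5 begins at V = 137 kt.
Required ΔP = (137/6.98)^(1/0.623) = 19.628^1.605 ≈ 118.91 mb.
P_c ≤ 1011 − 118.91 = 892.09, so the highest integer P_c is 892 mb.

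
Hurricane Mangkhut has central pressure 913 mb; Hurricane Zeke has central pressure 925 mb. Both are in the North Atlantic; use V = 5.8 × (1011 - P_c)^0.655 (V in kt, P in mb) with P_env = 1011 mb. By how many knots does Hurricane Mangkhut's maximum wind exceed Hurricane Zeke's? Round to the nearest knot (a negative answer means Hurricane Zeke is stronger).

Hurricane Mangkhut: ΔP = 98; V ≈ 5.8 × 98^0.655 ≈ 116.86 kt.
Hurricane Zeke: ΔP = 86; V ≈ 5.8 × 86^0.655 ≈ 107.28 kt.
Difference ≈ 116.86 − 107.28 = 9.58 → 10 kt.

10 kt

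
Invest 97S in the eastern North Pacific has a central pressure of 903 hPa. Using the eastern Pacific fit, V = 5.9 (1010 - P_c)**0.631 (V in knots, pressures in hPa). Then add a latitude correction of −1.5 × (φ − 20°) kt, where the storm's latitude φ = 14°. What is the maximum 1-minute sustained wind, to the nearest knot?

122 kt

ΔP = 1010 − 903 = 107 hPa.
107^0.631 ≈ 19.078.
V ≈ 5.9 × 19.078 ≈ 112.6 kt.
Latitude correction: −1.5 × (14 − 20) = 9 kt.
Corrected V ≈ 121.6 kt → 122 kt.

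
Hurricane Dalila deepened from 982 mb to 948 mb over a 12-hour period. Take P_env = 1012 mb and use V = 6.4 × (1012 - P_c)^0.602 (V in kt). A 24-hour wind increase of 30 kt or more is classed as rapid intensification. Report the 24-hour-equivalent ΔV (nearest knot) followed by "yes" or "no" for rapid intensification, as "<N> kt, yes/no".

V₁: ΔP = 30, V ≈ 6.4 × 30^0.602 ≈ 49.59 kt.
V₂: ΔP = 64, V ≈ 6.4 × 64^0.602 ≈ 78.25 kt.
ΔV over 12 h = 28.66 kt → 24 h equivalent = 28.66 × 24/12 ≈ 57.32 kt.
57 kt ≥ 30 kt ⇒ rapid intensification.

57 kt, yes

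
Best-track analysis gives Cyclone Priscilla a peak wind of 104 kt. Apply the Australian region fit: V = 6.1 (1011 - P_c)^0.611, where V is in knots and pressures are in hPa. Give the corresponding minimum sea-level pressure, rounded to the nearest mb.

907 mb

ΔP = (V / 6.1)^(1/0.611) = (104/6.1)^1.637.
104/6.1 = 17.049; 17.049^1.637 ≈ 103.72 mb.
P_c = 1011 − 103.72 = 907.28 ≈ 907 mb.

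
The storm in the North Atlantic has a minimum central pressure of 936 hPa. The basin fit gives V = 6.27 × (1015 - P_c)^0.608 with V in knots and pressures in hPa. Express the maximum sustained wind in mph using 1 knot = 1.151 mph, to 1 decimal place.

ΔP = 1015 − 936 = 79 hPa.
V ≈ 6.27 × 79^0.608 = 6.27 × 14.248 ≈ 89.336 kt.
89.336 × 1.151 ≈ 102.83 mph → 102.8 mph.

102.8 mph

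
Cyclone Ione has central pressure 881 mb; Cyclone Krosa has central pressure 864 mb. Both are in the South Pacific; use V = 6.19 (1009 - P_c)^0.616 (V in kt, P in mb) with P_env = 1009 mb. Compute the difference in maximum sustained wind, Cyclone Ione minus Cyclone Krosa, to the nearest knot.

-10 kt

Cyclone Ione: ΔP = 128; V ≈ 6.19 × 128^0.616 ≈ 122.95 kt.
Cyclone Krosa: ΔP = 145; V ≈ 6.19 × 145^0.616 ≈ 132.77 kt.
Difference ≈ 122.95 − 132.77 = -9.82 → -10 kt.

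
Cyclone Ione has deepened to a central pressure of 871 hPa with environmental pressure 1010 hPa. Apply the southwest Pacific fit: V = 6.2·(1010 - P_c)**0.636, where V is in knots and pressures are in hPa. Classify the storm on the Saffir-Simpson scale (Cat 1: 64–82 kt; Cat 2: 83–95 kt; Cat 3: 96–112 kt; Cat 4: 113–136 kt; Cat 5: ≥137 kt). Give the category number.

ΔP = 1010 − 871 = 139 hPa.
V ≈ 6.2 × 139^0.636 = 6.2 × 23.07 ≈ 143 kt.
143 kt falls in the Category 5 band.

5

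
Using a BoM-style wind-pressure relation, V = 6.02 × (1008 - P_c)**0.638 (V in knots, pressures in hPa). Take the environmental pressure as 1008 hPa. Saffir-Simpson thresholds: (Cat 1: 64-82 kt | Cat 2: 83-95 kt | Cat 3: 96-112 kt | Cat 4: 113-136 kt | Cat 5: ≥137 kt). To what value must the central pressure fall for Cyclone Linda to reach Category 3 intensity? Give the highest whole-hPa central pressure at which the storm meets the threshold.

931 hPa

Category 3 begins at V = 96 kt.
Required ΔP = (96/6.02)^(1/0.638) = 15.947^1.567 ≈ 76.75 hPa.
P_c ≤ 1008 − 76.75 = 931.25, so the highest integer P_c is 931 hPa.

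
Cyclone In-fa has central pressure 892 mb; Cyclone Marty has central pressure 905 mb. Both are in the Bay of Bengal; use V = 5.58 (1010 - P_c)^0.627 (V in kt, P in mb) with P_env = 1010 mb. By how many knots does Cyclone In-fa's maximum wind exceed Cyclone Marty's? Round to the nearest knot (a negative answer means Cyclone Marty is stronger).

Cyclone In-fa: ΔP = 118; V ≈ 5.58 × 118^0.627 ≈ 111.10 kt.
Cyclone Marty: ΔP = 105; V ≈ 5.58 × 105^0.627 ≈ 103.26 kt.
Difference ≈ 111.10 − 103.26 = 7.84 → 8 kt.

8 kt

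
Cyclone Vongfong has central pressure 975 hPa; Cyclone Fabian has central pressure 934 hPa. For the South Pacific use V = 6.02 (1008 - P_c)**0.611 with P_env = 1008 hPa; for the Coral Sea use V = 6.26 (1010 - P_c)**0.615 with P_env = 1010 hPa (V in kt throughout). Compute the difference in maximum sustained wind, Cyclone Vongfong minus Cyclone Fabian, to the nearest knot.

-39 kt

Cyclone Vongfong: ΔP = 33; V ≈ 6.02 × 33^0.611 ≈ 50.98 kt.
Cyclone Fabian: ΔP = 76; V ≈ 6.26 × 76^0.615 ≈ 89.80 kt.
Difference ≈ 50.98 − 89.80 = -38.82 → -39 kt.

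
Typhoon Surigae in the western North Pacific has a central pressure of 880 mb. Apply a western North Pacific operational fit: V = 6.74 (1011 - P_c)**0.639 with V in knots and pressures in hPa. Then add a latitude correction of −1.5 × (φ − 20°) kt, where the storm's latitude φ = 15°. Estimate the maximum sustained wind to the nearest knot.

159 kt

ΔP = 1011 − 880 = 131 mb.
131^0.639 ≈ 22.539.
V ≈ 6.74 × 22.539 ≈ 151.9 kt.
Latitude correction: −1.5 × (15 − 20) = 7.5 kt.
Corrected V ≈ 159.4 kt → 159 kt.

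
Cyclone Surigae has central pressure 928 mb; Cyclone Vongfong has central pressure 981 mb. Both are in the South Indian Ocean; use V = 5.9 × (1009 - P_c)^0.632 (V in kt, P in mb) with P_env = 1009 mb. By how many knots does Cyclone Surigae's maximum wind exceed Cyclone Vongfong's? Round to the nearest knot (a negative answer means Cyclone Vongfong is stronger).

Cyclone Surigae: ΔP = 81; V ≈ 5.9 × 81^0.632 ≈ 94.85 kt.
Cyclone Vongfong: ΔP = 28; V ≈ 5.9 × 28^0.632 ≈ 48.47 kt.
Difference ≈ 94.85 − 48.47 = 46.38 → 46 kt.

46 kt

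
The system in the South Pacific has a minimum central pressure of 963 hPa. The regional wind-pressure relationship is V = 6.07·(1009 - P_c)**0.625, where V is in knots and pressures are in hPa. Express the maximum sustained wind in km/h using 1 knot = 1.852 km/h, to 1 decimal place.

123.0 km/h

ΔP = 1009 − 963 = 46 hPa.
V ≈ 6.07 × 46^0.625 = 6.07 × 10.945 ≈ 66.437 kt.
66.437 × 1.852 ≈ 123.04 km/h → 123.0 km/h.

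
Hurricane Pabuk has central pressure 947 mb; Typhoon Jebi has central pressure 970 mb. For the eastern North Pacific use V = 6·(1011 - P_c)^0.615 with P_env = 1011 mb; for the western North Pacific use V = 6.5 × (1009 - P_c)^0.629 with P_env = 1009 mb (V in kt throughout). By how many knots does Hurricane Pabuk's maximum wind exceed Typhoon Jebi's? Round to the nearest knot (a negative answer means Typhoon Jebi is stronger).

Hurricane Pabuk: ΔP = 64; V ≈ 6 × 64^0.615 ≈ 77.44 kt.
Typhoon Jebi: ΔP = 39; V ≈ 6.5 × 39^0.629 ≈ 65.12 kt.
Difference ≈ 77.44 − 65.12 = 12.32 → 12 kt.

12 kt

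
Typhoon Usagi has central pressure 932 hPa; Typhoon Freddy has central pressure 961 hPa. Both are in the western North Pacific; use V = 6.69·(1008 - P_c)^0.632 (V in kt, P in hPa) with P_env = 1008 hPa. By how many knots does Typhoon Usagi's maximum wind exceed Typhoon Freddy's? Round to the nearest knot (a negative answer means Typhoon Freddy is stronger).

27 kt

Typhoon Usagi: ΔP = 76; V ≈ 6.69 × 76^0.632 ≈ 103.30 kt.
Typhoon Freddy: ΔP = 47; V ≈ 6.69 × 47^0.632 ≈ 76.24 kt.
Difference ≈ 103.30 − 76.24 = 27.06 → 27 kt.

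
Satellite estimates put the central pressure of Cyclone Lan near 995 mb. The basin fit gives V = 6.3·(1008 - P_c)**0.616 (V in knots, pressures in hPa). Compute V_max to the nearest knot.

ΔP = 1008 − 995 = 13 mb.
13^0.616 ≈ 4.855.
V ≈ 6.3 × 4.855 ≈ 30.6 kt.

31 kt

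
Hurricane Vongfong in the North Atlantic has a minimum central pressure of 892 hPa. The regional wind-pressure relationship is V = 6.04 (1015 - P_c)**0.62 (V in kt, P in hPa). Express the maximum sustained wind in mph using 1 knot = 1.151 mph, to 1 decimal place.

ΔP = 1015 − 892 = 123 hPa.
V ≈ 6.04 × 123^0.62 = 6.04 × 19.758 ≈ 119.338 kt.
119.338 × 1.151 ≈ 137.36 mph → 137.4 mph.

137.4 mph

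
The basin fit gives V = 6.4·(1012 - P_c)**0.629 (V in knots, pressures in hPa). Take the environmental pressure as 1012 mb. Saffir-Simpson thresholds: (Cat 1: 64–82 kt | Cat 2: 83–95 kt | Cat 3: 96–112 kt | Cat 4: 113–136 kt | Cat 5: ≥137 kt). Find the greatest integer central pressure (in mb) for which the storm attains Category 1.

973 mb

Category 1 begins at V = 64 kt.
Required ΔP = (64/6.4)^(1/0.629) = 10.000^1.590 ≈ 38.89 mb.
P_c ≤ 1012 − 38.89 = 973.11, so the highest integer P_c is 973 mb.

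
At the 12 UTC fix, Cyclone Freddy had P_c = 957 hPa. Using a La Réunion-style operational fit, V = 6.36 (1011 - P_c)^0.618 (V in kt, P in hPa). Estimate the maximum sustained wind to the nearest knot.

75 kt

ΔP = 1011 − 957 = 54 hPa.
54^0.618 ≈ 11.766.
V ≈ 6.36 × 11.766 ≈ 74.8 kt.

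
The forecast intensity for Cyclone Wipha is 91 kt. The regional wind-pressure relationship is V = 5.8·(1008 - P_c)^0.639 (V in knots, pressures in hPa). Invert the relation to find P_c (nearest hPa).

934 hPa

ΔP = (V / 5.8)^(1/0.639) = (91/5.8)^1.565.
91/5.8 = 15.690; 15.690^1.565 ≈ 74.31 hPa.
P_c = 1008 − 74.31 = 933.69 ≈ 934 hPa.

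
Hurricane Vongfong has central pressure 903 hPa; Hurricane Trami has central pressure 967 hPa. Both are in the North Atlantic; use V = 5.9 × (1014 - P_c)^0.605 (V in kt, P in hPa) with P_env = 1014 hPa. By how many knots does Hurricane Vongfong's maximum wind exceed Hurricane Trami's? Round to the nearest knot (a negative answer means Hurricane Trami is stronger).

41 kt

Hurricane Vongfong: ΔP = 111; V ≈ 5.9 × 111^0.605 ≈ 101.92 kt.
Hurricane Trami: ΔP = 47; V ≈ 5.9 × 47^0.605 ≈ 60.60 kt.
Difference ≈ 101.92 − 60.60 = 41.32 → 41 kt.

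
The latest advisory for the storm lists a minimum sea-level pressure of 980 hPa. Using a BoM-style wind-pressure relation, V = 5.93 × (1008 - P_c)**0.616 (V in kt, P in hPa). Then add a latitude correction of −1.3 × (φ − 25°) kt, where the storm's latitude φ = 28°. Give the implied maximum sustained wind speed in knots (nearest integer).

ΔP = 1008 − 980 = 28 hPa.
28^0.616 ≈ 7.788.
V ≈ 5.93 × 7.788 ≈ 46.2 kt.
Latitude correction: −1.3 × (28 − 25) = -3.9 kt.
Corrected V ≈ 42.3 kt → 42 kt.

42 kt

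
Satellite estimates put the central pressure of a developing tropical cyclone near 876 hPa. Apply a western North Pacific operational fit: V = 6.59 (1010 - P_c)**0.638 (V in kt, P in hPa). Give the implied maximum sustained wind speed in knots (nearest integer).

150 kt

ΔP = 1010 − 876 = 134 hPa.
134^0.638 ≈ 22.756.
V ≈ 6.59 × 22.756 ≈ 150.0 kt.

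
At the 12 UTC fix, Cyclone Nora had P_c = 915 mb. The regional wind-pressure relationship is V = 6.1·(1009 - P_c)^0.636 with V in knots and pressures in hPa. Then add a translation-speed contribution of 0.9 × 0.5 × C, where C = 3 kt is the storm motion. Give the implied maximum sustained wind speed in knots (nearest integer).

111 kt

ΔP = 1009 − 915 = 94 mb.
94^0.636 ≈ 17.985.
V ≈ 6.1 × 17.985 ≈ 109.7 kt.
Translation term: 0.9 × 0.5 × 3 = 1.35 kt.
Corrected V ≈ 111.05 kt → 111 kt.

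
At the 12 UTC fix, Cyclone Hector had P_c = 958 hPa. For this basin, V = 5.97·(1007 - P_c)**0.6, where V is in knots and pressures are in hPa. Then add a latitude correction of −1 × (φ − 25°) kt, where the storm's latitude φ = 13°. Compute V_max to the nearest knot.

74 kt

ΔP = 1007 − 958 = 49 hPa.
49^0.6 ≈ 10.330.
V ≈ 5.97 × 10.330 ≈ 61.7 kt.
Latitude correction: −1 × (13 − 25) = 12 kt.
Corrected V ≈ 73.7 kt → 74 kt.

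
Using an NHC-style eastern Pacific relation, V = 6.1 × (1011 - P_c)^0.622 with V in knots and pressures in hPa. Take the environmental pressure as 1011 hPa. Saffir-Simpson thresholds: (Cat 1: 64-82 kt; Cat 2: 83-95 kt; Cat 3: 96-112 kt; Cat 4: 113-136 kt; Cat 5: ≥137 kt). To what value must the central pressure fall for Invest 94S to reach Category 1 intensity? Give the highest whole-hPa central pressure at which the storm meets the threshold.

Category 1 begins at V = 64 kt.
Required ΔP = (64/6.1)^(1/0.622) = 10.492^1.608 ≈ 43.78 hPa.
P_c ≤ 1011 − 43.78 = 967.22, so the highest integer P_c is 967 hPa.

967 hPa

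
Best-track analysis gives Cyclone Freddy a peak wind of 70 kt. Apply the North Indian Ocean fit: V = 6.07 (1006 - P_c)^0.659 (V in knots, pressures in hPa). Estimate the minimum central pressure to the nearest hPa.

965 hPa

ΔP = (V / 6.07)^(1/0.659) = (70/6.07)^1.517.
70/6.07 = 11.532; 11.532^1.517 ≈ 40.87 hPa.
P_c = 1006 − 40.87 = 965.13 ≈ 965 hPa.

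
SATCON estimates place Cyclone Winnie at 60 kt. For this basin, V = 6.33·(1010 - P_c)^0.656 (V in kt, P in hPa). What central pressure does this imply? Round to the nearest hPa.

979 hPa

ΔP = (V / 6.33)^(1/0.656) = (60/6.33)^1.524.
60/6.33 = 9.479; 9.479^1.524 ≈ 30.83 hPa.
P_c = 1010 − 30.83 = 979.17 ≈ 979 hPa.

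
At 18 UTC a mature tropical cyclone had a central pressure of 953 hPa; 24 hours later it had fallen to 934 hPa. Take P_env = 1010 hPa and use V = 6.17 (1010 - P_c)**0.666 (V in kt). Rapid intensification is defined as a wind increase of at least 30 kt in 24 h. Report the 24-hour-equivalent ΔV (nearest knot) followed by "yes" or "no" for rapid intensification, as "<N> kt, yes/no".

V₁: ΔP = 57, V ≈ 6.17 × 57^0.666 ≈ 91.14 kt.
V₂: ΔP = 76, V ≈ 6.17 × 76^0.666 ≈ 110.38 kt.
ΔV over 24 h = 19.24 kt → 24 h equivalent = 19.24 × 24/24 ≈ 19.24 kt.
19 kt < 30 kt ⇒ not rapid intensification.

19 kt, no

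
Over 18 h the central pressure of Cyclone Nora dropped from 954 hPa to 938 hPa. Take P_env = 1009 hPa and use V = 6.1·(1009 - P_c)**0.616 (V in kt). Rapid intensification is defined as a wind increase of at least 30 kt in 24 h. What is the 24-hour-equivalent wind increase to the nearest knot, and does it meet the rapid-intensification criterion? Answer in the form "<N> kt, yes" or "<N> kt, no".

V₁: ΔP = 55, V ≈ 6.1 × 55^0.616 ≈ 72.01 kt.
V₂: ΔP = 71, V ≈ 6.1 × 71^0.616 ≈ 84.28 kt.
ΔV over 18 h = 12.27 kt → 24 h equivalent = 12.27 × 24/18 ≈ 16.36 kt.
16 kt < 30 kt ⇒ not rapid intensification.

16 kt, no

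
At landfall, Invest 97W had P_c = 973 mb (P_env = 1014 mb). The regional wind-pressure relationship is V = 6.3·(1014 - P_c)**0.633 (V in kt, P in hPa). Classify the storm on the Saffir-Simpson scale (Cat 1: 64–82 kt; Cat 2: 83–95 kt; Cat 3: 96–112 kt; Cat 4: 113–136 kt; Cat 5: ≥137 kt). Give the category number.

ΔP = 1014 − 973 = 41 mb.
V ≈ 6.3 × 41^0.633 = 6.3 × 10.49 ≈ 66 kt.
66 kt falls in the Category 1 band.

1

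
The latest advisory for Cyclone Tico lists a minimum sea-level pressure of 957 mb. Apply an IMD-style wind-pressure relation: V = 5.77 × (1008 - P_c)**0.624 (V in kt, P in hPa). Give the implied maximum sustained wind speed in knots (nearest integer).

ΔP = 1008 − 957 = 51 mb.
51^0.624 ≈ 11.629.
V ≈ 5.77 × 11.629 ≈ 67.1 kt.

67 kt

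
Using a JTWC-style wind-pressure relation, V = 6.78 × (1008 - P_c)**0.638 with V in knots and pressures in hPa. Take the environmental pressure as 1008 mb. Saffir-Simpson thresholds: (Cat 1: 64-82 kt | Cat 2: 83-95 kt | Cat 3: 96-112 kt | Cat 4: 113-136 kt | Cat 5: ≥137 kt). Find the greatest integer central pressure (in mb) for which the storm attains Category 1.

974 mb

Category 1 begins at V = 64 kt.
Required ΔP = (64/6.78)^(1/0.638) = 9.440^1.567 ≈ 33.74 mb.
P_c ≤ 1008 − 33.74 = 974.26, so the highest integer P_c is 974 mb.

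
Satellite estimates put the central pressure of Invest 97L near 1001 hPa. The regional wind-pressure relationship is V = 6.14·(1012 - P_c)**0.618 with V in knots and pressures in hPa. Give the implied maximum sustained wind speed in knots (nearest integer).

ΔP = 1012 − 1001 = 11 hPa.
11^0.618 ≈ 4.401.
V ≈ 6.14 × 4.401 ≈ 27.0 kt.

27 kt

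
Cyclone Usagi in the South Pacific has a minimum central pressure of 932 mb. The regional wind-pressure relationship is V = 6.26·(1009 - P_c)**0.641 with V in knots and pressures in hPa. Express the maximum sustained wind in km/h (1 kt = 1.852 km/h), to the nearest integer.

ΔP = 1009 − 932 = 77 mb.
V ≈ 6.26 × 77^0.641 = 6.26 × 16.190 ≈ 101.348 kt.
101.348 × 1.852 ≈ 187.70 km/h → 188 km/h.

188 km/h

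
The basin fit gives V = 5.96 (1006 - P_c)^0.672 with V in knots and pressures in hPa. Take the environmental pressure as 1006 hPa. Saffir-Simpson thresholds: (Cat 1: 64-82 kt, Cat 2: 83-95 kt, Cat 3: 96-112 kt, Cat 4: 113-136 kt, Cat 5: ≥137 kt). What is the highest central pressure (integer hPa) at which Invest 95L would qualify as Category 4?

926 hPa

Category 4 begins at V = 113 kt.
Required ΔP = (113/5.96)^(1/0.672) = 18.960^1.488 ≈ 79.71 hPa.
P_c ≤ 1006 − 79.71 = 926.29, so the highest integer P_c is 926 hPa.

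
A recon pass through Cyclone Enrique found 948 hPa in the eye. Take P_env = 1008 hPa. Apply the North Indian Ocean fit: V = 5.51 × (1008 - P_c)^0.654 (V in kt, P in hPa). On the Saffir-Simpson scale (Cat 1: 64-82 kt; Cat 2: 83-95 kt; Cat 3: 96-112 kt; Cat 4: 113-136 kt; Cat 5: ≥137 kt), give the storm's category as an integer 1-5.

1

ΔP = 1008 − 948 = 60 hPa.
V ≈ 5.51 × 60^0.654 = 5.51 × 14.55 ≈ 80 kt.
80 kt falls in the Category 1 band.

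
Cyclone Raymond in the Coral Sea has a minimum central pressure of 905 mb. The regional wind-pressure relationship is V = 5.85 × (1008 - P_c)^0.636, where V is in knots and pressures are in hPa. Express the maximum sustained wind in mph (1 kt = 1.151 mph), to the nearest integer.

128 mph

ΔP = 1008 − 905 = 103 mb.
V ≈ 5.85 × 103^0.636 = 5.85 × 19.062 ≈ 111.512 kt.
111.512 × 1.151 ≈ 128.35 mph → 128 mph.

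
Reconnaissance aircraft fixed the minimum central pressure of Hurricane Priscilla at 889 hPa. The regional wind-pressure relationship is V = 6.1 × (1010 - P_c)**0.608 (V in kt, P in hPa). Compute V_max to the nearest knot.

ΔP = 1010 − 889 = 121 hPa.
121^0.608 ≈ 18.464.
V ≈ 6.1 × 18.464 ≈ 112.6 kt.

113 kt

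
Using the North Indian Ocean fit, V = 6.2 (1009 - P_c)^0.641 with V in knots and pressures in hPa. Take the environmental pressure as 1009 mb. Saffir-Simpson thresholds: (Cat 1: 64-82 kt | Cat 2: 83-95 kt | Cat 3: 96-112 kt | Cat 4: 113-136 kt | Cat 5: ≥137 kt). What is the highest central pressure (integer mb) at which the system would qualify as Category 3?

937 mb

Category 3 begins at V = 96 kt.
Required ΔP = (96/6.2)^(1/0.641) = 15.484^1.560 ≈ 71.83 mb.
P_c ≤ 1009 − 71.83 = 937.17, so the highest integer P_c is 937 mb.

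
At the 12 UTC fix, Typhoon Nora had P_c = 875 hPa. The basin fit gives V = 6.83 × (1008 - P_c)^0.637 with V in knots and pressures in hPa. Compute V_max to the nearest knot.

ΔP = 1008 − 875 = 133 hPa.
133^0.637 ≈ 22.537.
V ≈ 6.83 × 22.537 ≈ 153.9 kt.

154 kt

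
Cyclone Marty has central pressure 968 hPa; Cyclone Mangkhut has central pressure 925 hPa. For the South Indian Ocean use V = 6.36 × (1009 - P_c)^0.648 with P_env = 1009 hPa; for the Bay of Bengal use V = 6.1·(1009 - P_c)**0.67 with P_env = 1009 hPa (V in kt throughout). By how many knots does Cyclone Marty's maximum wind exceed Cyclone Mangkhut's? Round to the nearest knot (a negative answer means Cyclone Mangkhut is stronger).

-48 kt

Cyclone Marty: ΔP = 41; V ≈ 6.36 × 41^0.648 ≈ 70.56 kt.
Cyclone Mangkhut: ΔP = 84; V ≈ 6.1 × 84^0.67 ≈ 118.74 kt.
Difference ≈ 70.56 − 118.74 = -48.18 → -48 kt.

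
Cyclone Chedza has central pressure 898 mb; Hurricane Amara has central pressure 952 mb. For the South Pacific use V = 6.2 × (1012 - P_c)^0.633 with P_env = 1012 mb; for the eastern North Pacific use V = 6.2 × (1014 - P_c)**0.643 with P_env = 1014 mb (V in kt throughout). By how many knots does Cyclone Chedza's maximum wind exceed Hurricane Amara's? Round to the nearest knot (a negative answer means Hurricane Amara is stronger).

36 kt

Cyclone Chedza: ΔP = 114; V ≈ 6.2 × 114^0.633 ≈ 124.28 kt.
Hurricane Amara: ΔP = 62; V ≈ 6.2 × 62^0.643 ≈ 88.08 kt.
Difference ≈ 124.28 − 88.08 = 36.20 → 36 kt.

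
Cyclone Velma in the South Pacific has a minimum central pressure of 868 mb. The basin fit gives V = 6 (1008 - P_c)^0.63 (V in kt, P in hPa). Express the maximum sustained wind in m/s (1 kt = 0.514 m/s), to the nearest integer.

ΔP = 1008 − 868 = 140 mb.
V ≈ 6 × 140^0.63 = 6 × 22.494 ≈ 134.962 kt.
134.962 × 0.514 ≈ 69.37 m/s → 69 m/s.

69 m/s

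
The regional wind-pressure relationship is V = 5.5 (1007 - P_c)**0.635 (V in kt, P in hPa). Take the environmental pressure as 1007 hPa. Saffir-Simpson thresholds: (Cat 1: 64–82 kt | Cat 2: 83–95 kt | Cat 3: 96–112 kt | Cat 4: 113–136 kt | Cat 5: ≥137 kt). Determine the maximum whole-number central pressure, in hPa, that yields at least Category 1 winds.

959 hPa

Category 1 begins at V = 64 kt.
Required ΔP = (64/5.5)^(1/0.635) = 11.636^1.575 ≈ 47.69 hPa.
P_c ≤ 1007 − 47.69 = 959.31, so the highest integer P_c is 959 hPa.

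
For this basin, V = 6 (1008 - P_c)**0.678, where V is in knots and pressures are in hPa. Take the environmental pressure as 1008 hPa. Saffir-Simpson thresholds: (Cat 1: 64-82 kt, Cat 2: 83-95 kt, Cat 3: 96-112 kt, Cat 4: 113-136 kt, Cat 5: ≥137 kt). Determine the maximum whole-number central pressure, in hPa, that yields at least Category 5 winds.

Category 5 begins at V = 137 kt.
Required ΔP = (137/6)^(1/0.678) = 22.833^1.475 ≈ 100.88 hPa.
P_c ≤ 1008 − 100.88 = 907.12, so the highest integer P_c is 907 hPa.

907 hPa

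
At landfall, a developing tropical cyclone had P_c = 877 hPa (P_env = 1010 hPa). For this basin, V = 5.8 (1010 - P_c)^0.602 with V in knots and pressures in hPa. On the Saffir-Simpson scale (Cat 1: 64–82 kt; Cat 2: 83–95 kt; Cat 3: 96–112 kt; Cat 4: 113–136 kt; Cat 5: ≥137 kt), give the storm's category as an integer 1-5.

3

ΔP = 1010 − 877 = 133 hPa.
V ≈ 5.8 × 133^0.602 = 5.8 × 18.99 ≈ 110 kt.
110 kt falls in the Category 3 band.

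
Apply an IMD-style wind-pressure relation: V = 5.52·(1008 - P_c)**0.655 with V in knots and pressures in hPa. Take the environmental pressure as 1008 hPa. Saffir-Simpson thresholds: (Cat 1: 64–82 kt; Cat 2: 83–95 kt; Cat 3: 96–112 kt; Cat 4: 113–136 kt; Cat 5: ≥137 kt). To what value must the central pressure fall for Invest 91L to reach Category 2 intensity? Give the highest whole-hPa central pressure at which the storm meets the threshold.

945 hPa

Category 2 begins at V = 83 kt.
Required ΔP = (83/5.52)^(1/0.655) = 15.036^1.527 ≈ 62.68 hPa.
P_c ≤ 1008 − 62.68 = 945.32, so the highest integer P_c is 945 hPa.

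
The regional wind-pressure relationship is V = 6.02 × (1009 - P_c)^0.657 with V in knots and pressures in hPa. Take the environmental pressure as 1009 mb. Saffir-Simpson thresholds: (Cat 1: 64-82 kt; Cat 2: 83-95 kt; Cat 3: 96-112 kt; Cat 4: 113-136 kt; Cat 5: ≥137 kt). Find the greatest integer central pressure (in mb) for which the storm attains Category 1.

972 mb

Category 1 begins at V = 64 kt.
Required ΔP = (64/6.02)^(1/0.657) = 10.631^1.522 ≈ 36.52 mb.
P_c ≤ 1009 − 36.52 = 972.48, so the highest integer P_c is 972 mb.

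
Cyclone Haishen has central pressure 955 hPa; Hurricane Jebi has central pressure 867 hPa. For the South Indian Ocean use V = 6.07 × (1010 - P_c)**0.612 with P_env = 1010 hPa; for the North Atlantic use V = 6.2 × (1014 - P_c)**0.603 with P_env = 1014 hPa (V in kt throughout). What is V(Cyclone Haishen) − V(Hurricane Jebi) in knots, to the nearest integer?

Cyclone Haishen: ΔP = 55; V ≈ 6.07 × 55^0.612 ≈ 70.52 kt.
Hurricane Jebi: ΔP = 147; V ≈ 6.2 × 147^0.603 ≈ 125.69 kt.
Difference ≈ 70.52 − 125.69 = -55.17 → -55 kt.

-55 kt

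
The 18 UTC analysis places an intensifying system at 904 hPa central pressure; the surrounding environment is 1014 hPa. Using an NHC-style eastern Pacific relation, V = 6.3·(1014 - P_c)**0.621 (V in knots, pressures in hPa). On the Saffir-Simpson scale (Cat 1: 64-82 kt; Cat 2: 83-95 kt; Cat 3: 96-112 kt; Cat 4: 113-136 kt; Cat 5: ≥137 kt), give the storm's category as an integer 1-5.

4

ΔP = 1014 − 904 = 110 hPa.
V ≈ 6.3 × 110^0.621 = 6.3 × 18.52 ≈ 117 kt.
117 kt falls in the Category 4 band.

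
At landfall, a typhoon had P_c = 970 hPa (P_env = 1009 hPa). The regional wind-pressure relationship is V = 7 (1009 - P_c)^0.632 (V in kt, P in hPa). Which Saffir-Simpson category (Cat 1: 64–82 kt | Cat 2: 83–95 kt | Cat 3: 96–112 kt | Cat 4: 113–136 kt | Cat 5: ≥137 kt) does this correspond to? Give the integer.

1

ΔP = 1009 − 970 = 39 hPa.
V ≈ 7 × 39^0.632 = 7 × 10.13 ≈ 71 kt.
71 kt falls in the Category 1 band.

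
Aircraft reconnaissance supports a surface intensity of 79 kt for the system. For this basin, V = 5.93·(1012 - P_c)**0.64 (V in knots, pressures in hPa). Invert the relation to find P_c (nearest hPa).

955 hPa

ΔP = (V / 5.93)^(1/0.64) = (79/5.93)^1.562.
79/5.93 = 13.322; 13.322^1.562 ≈ 57.17 hPa.
P_c = 1012 − 57.17 = 954.83 ≈ 955 hPa.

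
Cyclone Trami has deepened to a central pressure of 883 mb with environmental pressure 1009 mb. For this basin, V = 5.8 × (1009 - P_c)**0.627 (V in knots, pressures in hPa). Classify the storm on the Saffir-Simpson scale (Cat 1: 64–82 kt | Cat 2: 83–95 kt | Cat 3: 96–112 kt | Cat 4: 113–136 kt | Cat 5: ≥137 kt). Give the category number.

4

ΔP = 1009 − 883 = 126 mb.
V ≈ 5.8 × 126^0.627 = 5.8 × 20.75 ≈ 120 kt.
120 kt falls in the Category 4 band.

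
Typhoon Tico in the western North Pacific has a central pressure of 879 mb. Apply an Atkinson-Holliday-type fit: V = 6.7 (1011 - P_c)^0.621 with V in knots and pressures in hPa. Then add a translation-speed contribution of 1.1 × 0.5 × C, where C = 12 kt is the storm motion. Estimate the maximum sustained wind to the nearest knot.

ΔP = 1011 − 879 = 132 mb.
132^0.621 ≈ 20.743.
V ≈ 6.7 × 20.743 ≈ 139.0 kt.
Translation term: 1.1 × 0.5 × 12 = 6.6 kt.
Corrected V ≈ 145.6 kt → 146 kt.

146 kt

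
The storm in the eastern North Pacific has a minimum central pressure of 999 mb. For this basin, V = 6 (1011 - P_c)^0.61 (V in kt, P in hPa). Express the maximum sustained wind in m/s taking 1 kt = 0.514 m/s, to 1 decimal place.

14.0 m/s

ΔP = 1011 − 999 = 12 mb.
V ≈ 6 × 12^0.61 = 6 × 4.553 ≈ 27.318 kt.
27.318 × 0.514 ≈ 14.04 m/s → 14.0 m/s.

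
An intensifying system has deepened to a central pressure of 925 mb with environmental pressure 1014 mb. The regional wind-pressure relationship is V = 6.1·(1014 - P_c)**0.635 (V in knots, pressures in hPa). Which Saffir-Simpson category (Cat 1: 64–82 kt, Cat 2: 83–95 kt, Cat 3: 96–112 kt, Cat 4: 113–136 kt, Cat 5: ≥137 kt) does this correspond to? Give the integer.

3

ΔP = 1014 − 925 = 89 mb.
V ≈ 6.1 × 89^0.635 = 6.1 × 17.29 ≈ 105 kt.
105 kt falls in the Category 3 band.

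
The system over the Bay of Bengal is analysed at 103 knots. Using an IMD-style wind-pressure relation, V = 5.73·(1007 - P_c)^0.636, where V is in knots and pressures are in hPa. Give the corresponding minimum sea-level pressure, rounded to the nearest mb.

913 mb

ΔP = (V / 5.73)^(1/0.636) = (103/5.73)^1.572.
103/5.73 = 17.976; 17.976^1.572 ≈ 93.92 mb.
P_c = 1007 − 93.92 = 913.08 ≈ 913 mb.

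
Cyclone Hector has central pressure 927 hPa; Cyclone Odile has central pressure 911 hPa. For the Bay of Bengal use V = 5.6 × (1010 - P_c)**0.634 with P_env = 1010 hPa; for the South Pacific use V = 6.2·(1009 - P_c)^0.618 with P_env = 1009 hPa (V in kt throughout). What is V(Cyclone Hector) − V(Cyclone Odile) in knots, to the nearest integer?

-13 kt

Cyclone Hector: ΔP = 83; V ≈ 5.6 × 83^0.634 ≈ 92.23 kt.
Cyclone Odile: ΔP = 98; V ≈ 6.2 × 98^0.618 ≈ 105.43 kt.
Difference ≈ 92.23 − 105.43 = -13.20 → -13 kt.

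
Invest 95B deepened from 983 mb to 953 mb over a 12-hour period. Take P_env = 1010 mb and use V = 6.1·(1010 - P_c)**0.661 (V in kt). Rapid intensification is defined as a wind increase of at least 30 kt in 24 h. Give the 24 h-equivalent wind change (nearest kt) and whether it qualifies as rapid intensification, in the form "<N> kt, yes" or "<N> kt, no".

V₁: ΔP = 27, V ≈ 6.1 × 27^0.661 ≈ 53.88 kt.
V₂: ΔP = 57, V ≈ 6.1 × 57^0.661 ≈ 88.30 kt.
ΔV over 12 h = 34.42 kt → 24 h equivalent = 34.42 × 24/12 ≈ 68.84 kt.
69 kt ≥ 30 kt ⇒ rapid intensification.

69 kt, yes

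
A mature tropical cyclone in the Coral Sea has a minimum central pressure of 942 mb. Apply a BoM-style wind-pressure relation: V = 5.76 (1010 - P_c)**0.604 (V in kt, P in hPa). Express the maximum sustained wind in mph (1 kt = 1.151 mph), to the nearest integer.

85 mph

ΔP = 1010 − 942 = 68 mb.
V ≈ 5.76 × 68^0.604 = 5.76 × 12.789 ≈ 73.664 kt.
73.664 × 1.151 ≈ 84.79 mph → 85 mph.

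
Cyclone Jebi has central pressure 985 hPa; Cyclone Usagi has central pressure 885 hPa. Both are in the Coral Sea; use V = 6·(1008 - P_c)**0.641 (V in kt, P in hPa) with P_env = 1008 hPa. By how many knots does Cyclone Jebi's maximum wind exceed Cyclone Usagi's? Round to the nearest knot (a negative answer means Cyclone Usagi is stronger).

Cyclone Jebi: ΔP = 23; V ≈ 6 × 23^0.641 ≈ 44.77 kt.
Cyclone Usagi: ΔP = 123; V ≈ 6 × 123^0.641 ≈ 131.15 kt.
Difference ≈ 44.77 − 131.15 = -86.38 → -86 kt.

-86 kt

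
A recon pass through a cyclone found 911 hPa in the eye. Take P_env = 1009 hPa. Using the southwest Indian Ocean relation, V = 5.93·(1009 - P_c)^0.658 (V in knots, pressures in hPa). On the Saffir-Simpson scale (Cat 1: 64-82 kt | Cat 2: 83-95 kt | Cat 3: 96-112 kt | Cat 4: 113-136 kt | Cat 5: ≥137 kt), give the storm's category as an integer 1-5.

ΔP = 1009 − 911 = 98 hPa.
V ≈ 5.93 × 98^0.658 = 5.93 × 20.43 ≈ 121 kt.
121 kt falls in the Category 4 band.

4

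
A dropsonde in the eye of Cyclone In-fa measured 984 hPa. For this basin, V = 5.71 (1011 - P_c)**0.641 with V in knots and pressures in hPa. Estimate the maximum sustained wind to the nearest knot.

ΔP = 1011 − 984 = 27 hPa.
27^0.641 ≈ 8.270.
V ≈ 5.71 × 8.270 ≈ 47.2 kt.

47 kt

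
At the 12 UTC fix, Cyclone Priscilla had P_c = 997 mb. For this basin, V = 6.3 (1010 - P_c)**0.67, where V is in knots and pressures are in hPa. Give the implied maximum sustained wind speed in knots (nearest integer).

35 kt

ΔP = 1010 − 997 = 13 mb.
13^0.67 ≈ 5.576.
V ≈ 6.3 × 5.576 ≈ 35.1 kt.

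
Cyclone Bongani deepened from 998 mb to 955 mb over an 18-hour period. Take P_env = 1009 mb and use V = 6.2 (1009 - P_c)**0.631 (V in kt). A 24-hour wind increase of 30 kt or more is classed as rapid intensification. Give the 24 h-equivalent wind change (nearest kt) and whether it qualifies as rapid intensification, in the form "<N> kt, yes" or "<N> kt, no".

65 kt, yes

V₁: ΔP = 11, V ≈ 6.2 × 11^0.631 ≈ 28.15 kt.
V₂: ΔP = 54, V ≈ 6.2 × 54^0.631 ≈ 76.83 kt.
ΔV over 18 h = 48.68 kt → 24 h equivalent = 48.68 × 24/18 ≈ 64.91 kt.
65 kt ≥ 30 kt ⇒ rapid intensification.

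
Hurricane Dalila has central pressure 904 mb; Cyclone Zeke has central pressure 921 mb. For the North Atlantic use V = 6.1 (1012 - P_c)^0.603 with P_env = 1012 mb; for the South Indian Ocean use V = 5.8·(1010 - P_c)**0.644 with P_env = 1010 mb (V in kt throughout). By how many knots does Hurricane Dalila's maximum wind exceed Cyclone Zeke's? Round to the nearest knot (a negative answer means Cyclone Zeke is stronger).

-2 kt

Hurricane Dalila: ΔP = 108; V ≈ 6.1 × 108^0.603 ≈ 102.68 kt.
Cyclone Zeke: ΔP = 89; V ≈ 5.8 × 89^0.644 ≈ 104.43 kt.
Difference ≈ 102.68 − 104.43 = -1.75 → -2 kt.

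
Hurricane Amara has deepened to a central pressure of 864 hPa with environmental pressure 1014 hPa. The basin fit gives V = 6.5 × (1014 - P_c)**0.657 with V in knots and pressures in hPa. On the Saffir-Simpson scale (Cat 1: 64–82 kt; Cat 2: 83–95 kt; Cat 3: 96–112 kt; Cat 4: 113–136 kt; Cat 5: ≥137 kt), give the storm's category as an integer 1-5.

5

ΔP = 1014 − 864 = 150 hPa.
V ≈ 6.5 × 150^0.657 = 6.5 × 26.90 ≈ 175 kt.
175 kt falls in the Category 5 band.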